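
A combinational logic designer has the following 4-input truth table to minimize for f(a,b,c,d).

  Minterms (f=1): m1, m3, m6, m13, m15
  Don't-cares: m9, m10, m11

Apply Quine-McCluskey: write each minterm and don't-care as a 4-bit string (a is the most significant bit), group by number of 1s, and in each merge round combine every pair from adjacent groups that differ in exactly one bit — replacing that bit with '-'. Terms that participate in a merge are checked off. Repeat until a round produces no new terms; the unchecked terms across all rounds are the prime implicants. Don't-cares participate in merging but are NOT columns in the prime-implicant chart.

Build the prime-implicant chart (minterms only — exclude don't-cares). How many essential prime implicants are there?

3

Round 0: 0001✓ 0011✓ 0110 1001✓ 1010✓ 1011✓ 1101✓ 1111✓
Round 1: -001✓ -011✓ 00-1✓ 1-01✓ 1-11✓ 10-1✓ 101- 11-1✓
Round 2: -0-1 1--1
PIs = {-0-1, 0110, 1--1, 101-}
Coverage chart:
  m1: -0-1 ←essential
  m3: -0-1 ←essential
  m6: 0110 ←essential
  m13: 1--1 ←essential
  m15: 1--1 ←essential
Essential: -0-1, 0110, 1--1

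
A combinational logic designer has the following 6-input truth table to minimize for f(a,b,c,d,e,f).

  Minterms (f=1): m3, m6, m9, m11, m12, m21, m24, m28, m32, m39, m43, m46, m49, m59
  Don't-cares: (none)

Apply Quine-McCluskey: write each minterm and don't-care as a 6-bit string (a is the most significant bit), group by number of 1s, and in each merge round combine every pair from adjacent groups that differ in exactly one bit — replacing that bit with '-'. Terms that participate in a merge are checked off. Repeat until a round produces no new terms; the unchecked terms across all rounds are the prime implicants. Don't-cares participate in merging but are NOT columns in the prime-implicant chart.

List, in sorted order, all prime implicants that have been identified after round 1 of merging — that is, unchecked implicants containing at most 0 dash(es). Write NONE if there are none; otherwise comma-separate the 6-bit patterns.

000110, 010101, 100000, 100111, 101110, 110001

size-2^0 implicants → 000011(✓)  000110  001001(✓)  001011(✓)  001100(✓)  010101  011000(✓)  011100(✓)  100000  100111  101011(✓)  101110  110001  111011(✓)
size-2^1 implicants → -01011  0-1100  00-011  0010-1  011-00  1-1011
Unchecked terms (primes): -01011, 0-1100, 00-011, 000110, 0010-1, 010101, 011-00, 1-1011, 100000, 100111, 101110, 110001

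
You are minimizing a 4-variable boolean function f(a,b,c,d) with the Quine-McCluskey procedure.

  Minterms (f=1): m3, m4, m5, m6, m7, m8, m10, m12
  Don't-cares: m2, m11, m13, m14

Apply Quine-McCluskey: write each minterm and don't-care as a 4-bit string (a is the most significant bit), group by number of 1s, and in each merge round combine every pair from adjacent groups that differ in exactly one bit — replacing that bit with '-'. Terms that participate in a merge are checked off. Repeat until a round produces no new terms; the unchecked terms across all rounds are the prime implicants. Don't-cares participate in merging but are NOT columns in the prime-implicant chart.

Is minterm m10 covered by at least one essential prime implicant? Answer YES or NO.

YES

[col 0] 0010*, 0011*, 0100*, 0101*, 0110*, 0111*, 1000*, 1010*, 1011*, 1100*, 1101*, 1110*
[col 1] -010*, -011*, -100*, -101*, -110*, 0-10*, 0-11*, 001-*, 01-0*, 01-1*, 010-*, 011-*, 1-00*, 1-10*, 10-0*, 101-*, 11-0*, 110-*
[col 2] --10, -01-, -1-0, -10-, 0-1-, 01--, 1--0
Prime implicants: --10, -01-, -1-0, -10-, 0-1-, 01--, 1--0
PI chart (minterm → PIs covering it):
  3 | -01-,0-1-
  4 | -1-0,-10-,01--
  5 | -10-,01--
  6 | --10,-1-0,0-1-,01--
  7 | 0-1-,01--
  8 | 1--0  (sole → essential)
  10 | --10,-01-,1--0
  12 | -1-0,-10-,1--0
Essential prime implicants: 1--0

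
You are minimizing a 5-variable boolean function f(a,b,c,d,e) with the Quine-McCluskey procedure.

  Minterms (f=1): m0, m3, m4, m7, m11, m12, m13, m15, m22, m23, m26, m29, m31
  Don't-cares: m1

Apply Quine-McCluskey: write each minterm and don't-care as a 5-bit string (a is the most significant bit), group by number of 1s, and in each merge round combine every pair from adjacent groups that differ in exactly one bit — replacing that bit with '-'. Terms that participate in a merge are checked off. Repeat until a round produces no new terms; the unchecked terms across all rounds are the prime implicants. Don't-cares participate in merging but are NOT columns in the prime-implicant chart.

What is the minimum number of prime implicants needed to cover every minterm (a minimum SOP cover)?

6

size-2^0 implicants → 00000(✓)  00001(✓)  00011(✓)  00100(✓)  00111(✓)  01011(✓)  01100(✓)  01101(✓)  01111(✓)  10110(✓)  10111(✓)  11010  11101(✓)  11111(✓)
size-2^1 implicants → -0111(✓)  -1101(✓)  -1111(✓)  0-011(✓)  0-100  0-111(✓)  00-00  00-11(✓)  000-1  0000-  01-11(✓)  011-1(✓)  0110-  1-111(✓)  1011-  111-1(✓)
size-2^2 implicants → --111  -11-1  0--11
Unchecked terms (primes): --111, -11-1, 0--11, 0-100, 00-00, 000-1, 0000-, 0110-, 1011-, 11010
Minterm coverage:
  m0 ⊆ 00-00,0000-
  m3 ⊆ 0--11,000-1
  m4 ⊆ 0-100,00-00
  m7 ⊆ --111,0--11
  m11 ⊆ 0--11 [E]
  m12 ⊆ 0-100,0110-
  m13 ⊆ -11-1,0110-
  m15 ⊆ --111,-11-1,0--11
  m22 ⊆ 1011- [E]
  m23 ⊆ --111,1011-
  m26 ⊆ 11010 [E]
  m29 ⊆ -11-1 [E]
  m31 ⊆ --111,-11-1
E = {-11-1, 0--11, 1011-, 11010}
Petrick residual → 0-100, 00-00
Cover = bce + a'de + a'cd'e' + a'b'd'e' + ab'cd + abc'de'  |cover|=6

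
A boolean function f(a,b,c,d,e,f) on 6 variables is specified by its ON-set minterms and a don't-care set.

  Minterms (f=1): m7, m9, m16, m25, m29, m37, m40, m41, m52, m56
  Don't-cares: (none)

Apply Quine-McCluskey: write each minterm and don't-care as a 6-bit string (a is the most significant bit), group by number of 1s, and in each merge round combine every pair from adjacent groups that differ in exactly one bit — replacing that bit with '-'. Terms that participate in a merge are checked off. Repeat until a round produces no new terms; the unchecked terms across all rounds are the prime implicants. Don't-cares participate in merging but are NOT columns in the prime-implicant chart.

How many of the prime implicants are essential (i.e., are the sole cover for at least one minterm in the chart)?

size-2^0 implicants → 000111  001001(✓)  010000  011001(✓)  011101(✓)  100101  101000(✓)  101001(✓)  110100  111000(✓)
size-2^1 implicants → -01001  0-1001  011-01  1-1000  10100-
Unchecked terms (primes): -01001, 0-1001, 000111, 010000, 011-01, 1-1000, 100101, 10100-, 110100
Minterm coverage:
  m7 ⊆ 000111 [E]
  m9 ⊆ -01001,0-1001
  m16 ⊆ 010000 [E]
  m25 ⊆ 0-1001,011-01
  m29 ⊆ 011-01 [E]
  m37 ⊆ 100101 [E]
  m40 ⊆ 1-1000,10100-
  m41 ⊆ -01001,10100-
  m52 ⊆ 110100 [E]
  m56 ⊆ 1-1000 [E]
E = {000111, 010000, 011-01, 1-1000, 100101, 110100}

6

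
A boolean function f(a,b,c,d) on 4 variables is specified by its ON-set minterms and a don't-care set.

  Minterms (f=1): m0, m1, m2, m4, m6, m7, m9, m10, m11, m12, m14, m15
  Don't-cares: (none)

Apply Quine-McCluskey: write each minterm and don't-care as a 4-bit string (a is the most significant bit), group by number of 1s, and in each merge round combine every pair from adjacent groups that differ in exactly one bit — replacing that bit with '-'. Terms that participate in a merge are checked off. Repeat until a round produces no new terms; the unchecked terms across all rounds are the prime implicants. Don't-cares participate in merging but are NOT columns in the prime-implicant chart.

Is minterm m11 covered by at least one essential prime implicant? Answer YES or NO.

NO

size-2^0 implicants → 0000(✓)  0001(✓)  0010(✓)  0100(✓)  0110(✓)  0111(✓)  1001(✓)  1010(✓)  1011(✓)  1100(✓)  1110(✓)  1111(✓)
size-2^1 implicants → -001  -010(✓)  -100(✓)  -110(✓)  -111(✓)  0-00(✓)  0-10(✓)  00-0(✓)  000-  01-0(✓)  011-(✓)  1-10(✓)  1-11(✓)  10-1  101-(✓)  11-0(✓)  111-(✓)
size-2^2 implicants → --10  -1-0  -11-  0--0  1-1-
Unchecked terms (primes): --10, -001, -1-0, -11-, 0--0, 000-, 1-1-, 10-1
Minterm coverage:
  m0 ⊆ 0--0,000-
  m1 ⊆ -001,000-
  m2 ⊆ --10,0--0
  m4 ⊆ -1-0,0--0
  m6 ⊆ --10,-1-0,-11-,0--0
  m7 ⊆ -11- [E]
  m9 ⊆ -001,10-1
  m10 ⊆ --10,1-1-
  m11 ⊆ 1-1-,10-1
  m12 ⊆ -1-0 [E]
  m14 ⊆ --10,-1-0,-11-,1-1-
  m15 ⊆ -11-,1-1-
E = {-1-0, -11-}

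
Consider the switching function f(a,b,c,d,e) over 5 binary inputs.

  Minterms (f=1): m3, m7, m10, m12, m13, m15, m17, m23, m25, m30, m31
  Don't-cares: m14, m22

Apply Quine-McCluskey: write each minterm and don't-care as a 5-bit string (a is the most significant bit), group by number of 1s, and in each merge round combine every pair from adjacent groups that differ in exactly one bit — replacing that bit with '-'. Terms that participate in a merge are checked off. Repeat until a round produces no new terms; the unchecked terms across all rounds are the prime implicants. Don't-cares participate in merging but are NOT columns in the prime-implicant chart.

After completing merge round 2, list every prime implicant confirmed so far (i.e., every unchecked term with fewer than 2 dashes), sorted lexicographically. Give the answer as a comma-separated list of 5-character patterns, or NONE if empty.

[col 0] 00011*, 00111*, 01010*, 01100*, 01101*, 01110*, 01111*, 10001*, 10110*, 10111*, 11001*, 11110*, 11111*
[col 1] -0111*, -1110*, -1111*, 0-111*, 00-11, 01-10, 011-0*, 011-1*, 0110-*, 0111-*, 1-001, 1-110*, 1-111*, 1011-*, 1111-*
[col 2] --111, -111-, 011--, 1-11-
Prime implicants: --111, -111-, 00-11, 01-10, 011--, 1-001, 1-11-

00-11, 01-10, 1-001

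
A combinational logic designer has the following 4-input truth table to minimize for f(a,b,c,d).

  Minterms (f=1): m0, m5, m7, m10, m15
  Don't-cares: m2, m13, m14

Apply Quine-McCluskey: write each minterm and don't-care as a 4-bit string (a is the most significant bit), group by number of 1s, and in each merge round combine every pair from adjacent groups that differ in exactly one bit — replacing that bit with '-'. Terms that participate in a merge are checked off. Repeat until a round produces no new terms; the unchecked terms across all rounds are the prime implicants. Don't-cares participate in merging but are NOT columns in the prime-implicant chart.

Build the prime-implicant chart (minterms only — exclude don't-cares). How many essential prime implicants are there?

2

[col 0] 0000*, 0010*, 0101*, 0111*, 1010*, 1101*, 1110*, 1111*
[col 1] -010, -101*, -111*, 00-0, 01-1*, 1-10, 11-1*, 111-
[col 2] -1-1
Prime implicants: -010, -1-1, 00-0, 1-10, 111-
PI chart (minterm → PIs covering it):
  0 | 00-0  (sole → essential)
  5 | -1-1  (sole → essential)
  7 | -1-1  (sole → essential)
  10 | -010,1-10
  15 | -1-1,111-
Essential prime implicants: -1-1, 00-0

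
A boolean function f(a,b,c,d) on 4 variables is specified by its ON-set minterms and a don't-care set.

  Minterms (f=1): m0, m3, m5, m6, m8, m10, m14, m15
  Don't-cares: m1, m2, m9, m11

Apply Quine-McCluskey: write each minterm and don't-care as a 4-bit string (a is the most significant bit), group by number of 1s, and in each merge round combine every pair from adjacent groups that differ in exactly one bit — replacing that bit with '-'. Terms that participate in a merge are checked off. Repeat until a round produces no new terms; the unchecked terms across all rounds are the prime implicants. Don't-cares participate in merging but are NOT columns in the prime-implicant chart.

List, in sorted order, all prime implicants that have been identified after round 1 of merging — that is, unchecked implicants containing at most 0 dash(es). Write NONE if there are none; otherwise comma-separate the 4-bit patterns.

Round 0: 0000✓ 0001✓ 0010✓ 0011✓ 0101✓ 0110✓ 1000✓ 1001✓ 1010✓ 1011✓ 1110✓ 1111✓
Round 1: -000✓ -001✓ -010✓ -011✓ -110✓ 0-01 0-10✓ 00-0✓ 00-1✓ 000-✓ 001-✓ 1-10✓ 1-11✓ 10-0✓ 10-1✓ 100-✓ 101-✓ 111-✓
Round 2: --10 -0-0✓ -0-1✓ -00-✓ -01-✓ 00--✓ 1-1- 10--✓
Round 3: -0--
PIs = {--10, -0--, 0-01, 1-1-}

NONE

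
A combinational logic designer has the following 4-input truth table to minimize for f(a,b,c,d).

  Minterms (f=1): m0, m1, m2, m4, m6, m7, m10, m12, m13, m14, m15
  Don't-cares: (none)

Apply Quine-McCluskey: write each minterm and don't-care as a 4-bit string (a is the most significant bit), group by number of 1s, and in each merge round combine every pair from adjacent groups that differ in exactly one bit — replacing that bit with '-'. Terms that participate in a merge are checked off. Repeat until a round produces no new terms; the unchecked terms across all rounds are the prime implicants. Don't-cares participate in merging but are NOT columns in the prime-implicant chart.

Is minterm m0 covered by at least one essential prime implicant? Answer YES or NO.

[col 0] 0000*, 0001*, 0010*, 0100*, 0110*, 0111*, 1010*, 1100*, 1101*, 1110*, 1111*
[col 1] -010*, -100*, -110*, -111*, 0-00*, 0-10*, 00-0*, 000-, 01-0*, 011-*, 1-10*, 11-0*, 11-1*, 110-*, 111-*
[col 2] --10, -1-0, -11-, 0--0, 11--
Prime implicants: --10, -1-0, -11-, 0--0, 000-, 11--
PI chart (minterm → PIs covering it):
  0 | 0--0,000-
  1 | 000-  (sole → essential)
  2 | --10,0--0
  4 | -1-0,0--0
  6 | --10,-1-0,-11-,0--0
  7 | -11-  (sole → essential)
  10 | --10  (sole → essential)
  12 | -1-0,11--
  13 | 11--  (sole → essential)
  14 | --10,-1-0,-11-,11--
  15 | -11-,11--
Essential prime implicants: --10, -11-, 000-, 11--

YES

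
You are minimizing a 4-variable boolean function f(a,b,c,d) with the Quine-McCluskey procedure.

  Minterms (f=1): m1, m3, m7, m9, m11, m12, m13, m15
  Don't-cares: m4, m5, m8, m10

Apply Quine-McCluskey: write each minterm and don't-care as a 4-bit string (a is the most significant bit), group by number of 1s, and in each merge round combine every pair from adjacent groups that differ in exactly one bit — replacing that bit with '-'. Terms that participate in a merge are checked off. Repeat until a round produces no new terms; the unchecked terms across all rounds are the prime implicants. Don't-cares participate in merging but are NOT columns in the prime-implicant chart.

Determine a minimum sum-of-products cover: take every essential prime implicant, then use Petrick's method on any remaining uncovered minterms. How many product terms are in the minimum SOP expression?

size-2^0 implicants → 0001(✓)  0011(✓)  0100(✓)  0101(✓)  0111(✓)  1000(✓)  1001(✓)  1010(✓)  1011(✓)  1100(✓)  1101(✓)  1111(✓)
size-2^1 implicants → -001(✓)  -011(✓)  -100(✓)  -101(✓)  -111(✓)  0-01(✓)  0-11(✓)  00-1(✓)  01-1(✓)  010-(✓)  1-00(✓)  1-01(✓)  1-11(✓)  10-0(✓)  10-1(✓)  100-(✓)  101-(✓)  11-1(✓)  110-(✓)
size-2^2 implicants → --01(✓)  --11(✓)  -0-1(✓)  -1-1(✓)  -10-  0--1(✓)  1--1(✓)  1-0-  10--
size-2^3 implicants → ---1
Unchecked terms (primes): ---1, -10-, 1-0-, 10--
Minterm coverage:
  m1 ⊆ ---1 [E]
  m3 ⊆ ---1 [E]
  m7 ⊆ ---1 [E]
  m9 ⊆ ---1,1-0-,10--
  m11 ⊆ ---1,10--
  m12 ⊆ -10-,1-0-
  m13 ⊆ ---1,-10-,1-0-
  m15 ⊆ ---1 [E]
E = {---1}
Petrick residual → -10-
Cover = d + bc'  |cover|=2

2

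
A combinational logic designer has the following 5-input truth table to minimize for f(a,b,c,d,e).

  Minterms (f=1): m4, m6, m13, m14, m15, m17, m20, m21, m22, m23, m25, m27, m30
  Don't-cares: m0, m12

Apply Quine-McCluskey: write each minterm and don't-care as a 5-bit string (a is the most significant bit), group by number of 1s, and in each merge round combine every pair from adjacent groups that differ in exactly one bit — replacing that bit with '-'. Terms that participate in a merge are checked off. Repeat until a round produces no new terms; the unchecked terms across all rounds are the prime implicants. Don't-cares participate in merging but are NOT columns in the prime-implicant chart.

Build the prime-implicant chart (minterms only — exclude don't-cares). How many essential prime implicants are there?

size-2^0 implicants → 00000(✓)  00100(✓)  00110(✓)  01100(✓)  01101(✓)  01110(✓)  01111(✓)  10001(✓)  10100(✓)  10101(✓)  10110(✓)  10111(✓)  11001(✓)  11011(✓)  11110(✓)
size-2^1 implicants → -0100(✓)  -0110(✓)  -1110(✓)  0-100(✓)  0-110(✓)  00-00  001-0(✓)  011-0(✓)  011-1(✓)  0110-(✓)  0111-(✓)  1-001  1-110(✓)  10-01  101-0(✓)  101-1(✓)  1010-(✓)  1011-(✓)  110-1
size-2^2 implicants → --110  -01-0  0-1-0  011--  101--
Unchecked terms (primes): --110, -01-0, 0-1-0, 00-00, 011--, 1-001, 10-01, 101--, 110-1
Minterm coverage:
  m4 ⊆ -01-0,0-1-0,00-00
  m6 ⊆ --110,-01-0,0-1-0
  m13 ⊆ 011-- [E]
  m14 ⊆ --110,0-1-0,011--
  m15 ⊆ 011-- [E]
  m17 ⊆ 1-001,10-01
  m20 ⊆ -01-0,101--
  m21 ⊆ 10-01,101--
  m22 ⊆ --110,-01-0,101--
  m23 ⊆ 101-- [E]
  m25 ⊆ 1-001,110-1
  m27 ⊆ 110-1 [E]
  m30 ⊆ --110 [E]
E = {--110, 011--, 101--, 110-1}

4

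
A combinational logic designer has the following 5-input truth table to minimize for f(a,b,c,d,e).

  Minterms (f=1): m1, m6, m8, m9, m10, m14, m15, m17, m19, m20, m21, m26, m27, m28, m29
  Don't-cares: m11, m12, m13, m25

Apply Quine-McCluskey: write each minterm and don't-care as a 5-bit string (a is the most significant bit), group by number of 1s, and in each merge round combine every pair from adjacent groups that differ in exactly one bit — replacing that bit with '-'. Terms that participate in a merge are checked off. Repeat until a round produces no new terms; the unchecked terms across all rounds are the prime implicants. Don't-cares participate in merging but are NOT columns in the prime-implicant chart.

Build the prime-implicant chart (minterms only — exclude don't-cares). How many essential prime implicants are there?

Round 0: 00001✓ 00110✓ 01000✓ 01001✓ 01010✓ 01011✓ 01100✓ 01101✓ 01110✓ 01111✓ 10001✓ 10011✓ 10100✓ 10101✓ 11001✓ 11010✓ 11011✓ 11100✓ 11101✓
Round 1: -0001✓ -1001✓ -1010✓ -1011✓ -1100✓ -1101✓ 0-001✓ 0-110 01-00✓ 01-01✓ 01-10✓ 01-11✓ 010-0✓ 010-1✓ 0100-✓ 0101-✓ 011-0✓ 011-1✓ 0110-✓ 0111-✓ 1-001✓ 1-011✓ 1-100✓ 1-101✓ 10-01✓ 100-1✓ 1010-✓ 11-01✓ 110-1✓ 1101-✓ 1110-✓
Round 2: --001 -1-01 -10-1 -101- -110- 01--0✓ 01--1✓ 01-0-✓ 01-1-✓ 010--✓ 011--✓ 1--01 1-0-1 1-10-
Round 3: 01---
PIs = {--001, -1-01, -10-1, -101-, -110-, 0-110, 01---, 1--01, 1-0-1, 1-10-}
Coverage chart:
  m1: --001 ←essential
  m6: 0-110 ←essential
  m8: 01--- ←essential
  m9: --001,-1-01,-10-1,01---
  m10: -101-,01---
  m14: 0-110,01---
  m15: 01--- ←essential
  m17: --001,1--01,1-0-1
  m19: 1-0-1 ←essential
  m20: 1-10- ←essential
  m21: 1--01,1-10-
  m26: -101- ←essential
  m27: -10-1,-101-,1-0-1
  m28: -110-,1-10-
  m29: -1-01,-110-,1--01,1-10-
Essential: --001, -101-, 0-110, 01---, 1-0-1, 1-10-

6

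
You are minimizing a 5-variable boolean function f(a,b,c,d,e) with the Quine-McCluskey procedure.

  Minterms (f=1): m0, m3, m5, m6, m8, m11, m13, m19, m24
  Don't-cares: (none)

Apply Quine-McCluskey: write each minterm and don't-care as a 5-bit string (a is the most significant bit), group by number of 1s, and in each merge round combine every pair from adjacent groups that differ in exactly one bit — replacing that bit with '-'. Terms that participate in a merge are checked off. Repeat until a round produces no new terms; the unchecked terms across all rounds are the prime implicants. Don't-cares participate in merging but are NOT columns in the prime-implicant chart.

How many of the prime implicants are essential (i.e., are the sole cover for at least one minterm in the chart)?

6

size-2^0 implicants → 00000(✓)  00011(✓)  00101(✓)  00110  01000(✓)  01011(✓)  01101(✓)  10011(✓)  11000(✓)
size-2^1 implicants → -0011  -1000  0-000  0-011  0-101
Unchecked terms (primes): -0011, -1000, 0-000, 0-011, 0-101, 00110
Minterm coverage:
  m0 ⊆ 0-000 [E]
  m3 ⊆ -0011,0-011
  m5 ⊆ 0-101 [E]
  m6 ⊆ 00110 [E]
  m8 ⊆ -1000,0-000
  m11 ⊆ 0-011 [E]
  m13 ⊆ 0-101 [E]
  m19 ⊆ -0011 [E]
  m24 ⊆ -1000 [E]
E = {-0011, -1000, 0-000, 0-011, 0-101, 00110}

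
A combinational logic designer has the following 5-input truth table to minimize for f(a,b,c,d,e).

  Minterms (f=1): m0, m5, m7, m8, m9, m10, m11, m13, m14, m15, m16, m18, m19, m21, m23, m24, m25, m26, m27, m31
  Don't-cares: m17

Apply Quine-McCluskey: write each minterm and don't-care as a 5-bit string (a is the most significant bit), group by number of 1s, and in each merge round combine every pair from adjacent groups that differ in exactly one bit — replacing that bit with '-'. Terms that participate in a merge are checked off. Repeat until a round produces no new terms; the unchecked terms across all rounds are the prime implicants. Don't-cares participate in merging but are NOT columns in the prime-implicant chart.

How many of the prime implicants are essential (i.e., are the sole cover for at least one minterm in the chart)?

3

size-2^0 implicants → 00000(✓)  00101(✓)  00111(✓)  01000(✓)  01001(✓)  01010(✓)  01011(✓)  01101(✓)  01110(✓)  01111(✓)  10000(✓)  10001(✓)  10010(✓)  10011(✓)  10101(✓)  10111(✓)  11000(✓)  11001(✓)  11010(✓)  11011(✓)  11111(✓)
size-2^1 implicants → -0000(✓)  -0101(✓)  -0111(✓)  -1000(✓)  -1001(✓)  -1010(✓)  -1011(✓)  -1111(✓)  0-000(✓)  0-101(✓)  0-111(✓)  001-1(✓)  01-01(✓)  01-10(✓)  01-11(✓)  010-0(✓)  010-1(✓)  0100-(✓)  0101-(✓)  011-1(✓)  0111-(✓)  1-000(✓)  1-001(✓)  1-010(✓)  1-011(✓)  1-111(✓)  10-01(✓)  10-11(✓)  100-0(✓)  100-1(✓)  1000-(✓)  1001-(✓)  101-1(✓)  11-11(✓)  110-0(✓)  110-1(✓)  1100-(✓)  1101-(✓)
size-2^2 implicants → --000  --111  -01-1  -1-11  -10-0(✓)  -10-1(✓)  -100-(✓)  -101-(✓)  0-1-1  01--1  01-1-  010--(✓)  1--11  1-0-0(✓)  1-0-1(✓)  1-00-(✓)  1-01-(✓)  10--1  100--(✓)  110--(✓)
size-2^3 implicants → -10--  1-0--
Unchecked terms (primes): --000, --111, -01-1, -1-11, -10--, 0-1-1, 01--1, 01-1-, 1--11, 1-0--, 10--1
Minterm coverage:
  m0 ⊆ --000 [E]
  m5 ⊆ -01-1,0-1-1
  m7 ⊆ --111,-01-1,0-1-1
  m8 ⊆ --000,-10--
  m9 ⊆ -10--,01--1
  m10 ⊆ -10--,01-1-
  m11 ⊆ -1-11,-10--,01--1,01-1-
  m13 ⊆ 0-1-1,01--1
  m14 ⊆ 01-1- [E]
  m15 ⊆ --111,-1-11,0-1-1,01--1,01-1-
  m16 ⊆ --000,1-0--
  m18 ⊆ 1-0-- [E]
  m19 ⊆ 1--11,1-0--,10--1
  m21 ⊆ -01-1,10--1
  m23 ⊆ --111,-01-1,1--11,10--1
  m24 ⊆ --000,-10--,1-0--
  m25 ⊆ -10--,1-0--
  m26 ⊆ -10--,1-0--
  m27 ⊆ -1-11,-10--,1--11,1-0--
  m31 ⊆ --111,-1-11,1--11
E = {--000, 01-1-, 1-0--}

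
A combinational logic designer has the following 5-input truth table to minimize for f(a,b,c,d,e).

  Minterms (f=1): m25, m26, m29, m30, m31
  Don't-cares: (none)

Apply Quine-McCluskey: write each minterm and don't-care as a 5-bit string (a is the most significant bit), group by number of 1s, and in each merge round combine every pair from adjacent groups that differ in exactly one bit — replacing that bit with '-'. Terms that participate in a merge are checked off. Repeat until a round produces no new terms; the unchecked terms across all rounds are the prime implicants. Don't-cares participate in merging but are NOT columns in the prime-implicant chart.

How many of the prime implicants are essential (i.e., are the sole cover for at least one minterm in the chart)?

2

[col 0] 11001*, 11010*, 11101*, 11110*, 11111*
[col 1] 11-01, 11-10, 111-1, 1111-
Prime implicants: 11-01, 11-10, 111-1, 1111-
PI chart (minterm → PIs covering it):
  25 | 11-01  (sole → essential)
  26 | 11-10  (sole → essential)
  29 | 11-01,111-1
  30 | 11-10,1111-
  31 | 111-1,1111-
Essential prime implicants: 11-01, 11-10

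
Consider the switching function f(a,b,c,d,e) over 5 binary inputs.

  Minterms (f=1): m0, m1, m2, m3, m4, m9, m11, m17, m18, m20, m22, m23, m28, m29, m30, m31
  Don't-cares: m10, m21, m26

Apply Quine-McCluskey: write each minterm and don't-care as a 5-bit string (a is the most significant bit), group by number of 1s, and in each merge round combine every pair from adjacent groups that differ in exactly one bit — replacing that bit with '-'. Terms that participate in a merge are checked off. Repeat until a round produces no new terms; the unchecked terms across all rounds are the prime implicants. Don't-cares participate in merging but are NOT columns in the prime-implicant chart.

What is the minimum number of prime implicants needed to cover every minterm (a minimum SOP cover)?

5

[col 0] 00000*, 00001*, 00010*, 00011*, 00100*, 01001*, 01010*, 01011*, 10001*, 10010*, 10100*, 10101*, 10110*, 10111*, 11010*, 11100*, 11101*, 11110*, 11111*
[col 1] -0001, -0010*, -0100, -1010*, 0-001*, 0-010*, 0-011*, 00-00, 000-0*, 000-1*, 0000-*, 0001-*, 010-1*, 0101-*, 1-010*, 1-100*, 1-101*, 1-110*, 1-111*, 10-01, 10-10*, 101-0*, 101-1*, 1010-*, 1011-*, 11-10*, 111-0*, 111-1*, 1110-*, 1111-*
[col 2] --010, 0-0-1, 0-01-, 000--, 1--10, 1-1-0*, 1-1-1*, 1-10-*, 1-11-*, 101--*, 111--*
[col 3] 1-1--
Prime implicants: --010, -0001, -0100, 0-0-1, 0-01-, 00-00, 000--, 1--10, 1-1--, 10-01
PI chart (minterm → PIs covering it):
  0 | 00-00,000--
  1 | -0001,0-0-1,000--
  2 | --010,0-01-,000--
  3 | 0-0-1,0-01-,000--
  4 | -0100,00-00
  9 | 0-0-1  (sole → essential)
  11 | 0-0-1,0-01-
  17 | -0001,10-01
  18 | --010,1--10
  20 | -0100,1-1--
  22 | 1--10,1-1--
  23 | 1-1--  (sole → essential)
  28 | 1-1--  (sole → essential)
  29 | 1-1--  (sole → essential)
  30 | 1--10,1-1--
  31 | 1-1--  (sole → essential)
Essential prime implicants: 0-0-1, 1-1--
Petrick residual → --010, -0001, 00-00
Minimum SOP uses 5 PIs: c'de' + b'c'd'e + a'c'e + a'b'd'e' + ac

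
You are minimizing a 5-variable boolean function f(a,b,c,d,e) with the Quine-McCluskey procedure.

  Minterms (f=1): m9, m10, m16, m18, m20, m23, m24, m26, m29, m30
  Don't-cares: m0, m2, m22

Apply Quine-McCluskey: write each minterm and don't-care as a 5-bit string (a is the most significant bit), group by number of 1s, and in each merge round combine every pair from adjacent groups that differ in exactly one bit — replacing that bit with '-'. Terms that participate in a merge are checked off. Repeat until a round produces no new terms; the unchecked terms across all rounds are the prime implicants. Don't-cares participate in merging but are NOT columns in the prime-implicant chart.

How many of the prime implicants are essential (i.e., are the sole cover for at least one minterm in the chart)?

[col 0] 00000*, 00010*, 01001, 01010*, 10000*, 10010*, 10100*, 10110*, 10111*, 11000*, 11010*, 11101, 11110*
[col 1] -0000*, -0010*, -1010*, 0-010*, 000-0*, 1-000*, 1-010*, 1-110*, 10-00*, 10-10*, 100-0*, 101-0*, 1011-, 11-10*, 110-0*
[col 2] --010, -00-0, 1--10, 1-0-0, 10--0
Prime implicants: --010, -00-0, 01001, 1--10, 1-0-0, 10--0, 1011-, 11101
PI chart (minterm → PIs covering it):
  9 | 01001  (sole → essential)
  10 | --010  (sole → essential)
  16 | -00-0,1-0-0,10--0
  18 | --010,-00-0,1--10,1-0-0,10--0
  20 | 10--0  (sole → essential)
  23 | 1011-  (sole → essential)
  24 | 1-0-0  (sole → essential)
  26 | --010,1--10,1-0-0
  29 | 11101  (sole → essential)
  30 | 1--10  (sole → essential)
Essential prime implicants: --010, 01001, 1--10, 1-0-0, 10--0, 1011-, 11101

7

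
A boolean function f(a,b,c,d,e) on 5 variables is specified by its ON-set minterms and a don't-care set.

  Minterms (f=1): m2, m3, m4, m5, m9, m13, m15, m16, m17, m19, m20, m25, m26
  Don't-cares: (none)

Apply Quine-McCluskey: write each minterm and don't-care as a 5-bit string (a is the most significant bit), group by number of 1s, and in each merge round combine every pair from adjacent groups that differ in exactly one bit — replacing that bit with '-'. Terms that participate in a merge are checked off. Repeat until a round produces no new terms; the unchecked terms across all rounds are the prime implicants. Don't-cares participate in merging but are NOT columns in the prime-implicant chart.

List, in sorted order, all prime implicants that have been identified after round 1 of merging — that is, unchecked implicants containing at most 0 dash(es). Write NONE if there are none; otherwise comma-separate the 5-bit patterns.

11010

Round 0: 00010✓ 00011✓ 00100✓ 00101✓ 01001✓ 01101✓ 01111✓ 10000✓ 10001✓ 10011✓ 10100✓ 11001✓ 11010
Round 1: -0011 -0100 -1001 0-101 0001- 0010- 01-01 011-1 1-001 10-00 100-1 1000-
PIs = {-0011, -0100, -1001, 0-101, 0001-, 0010-, 01-01, 011-1, 1-001, 10-00, 100-1, 1000-, 11010}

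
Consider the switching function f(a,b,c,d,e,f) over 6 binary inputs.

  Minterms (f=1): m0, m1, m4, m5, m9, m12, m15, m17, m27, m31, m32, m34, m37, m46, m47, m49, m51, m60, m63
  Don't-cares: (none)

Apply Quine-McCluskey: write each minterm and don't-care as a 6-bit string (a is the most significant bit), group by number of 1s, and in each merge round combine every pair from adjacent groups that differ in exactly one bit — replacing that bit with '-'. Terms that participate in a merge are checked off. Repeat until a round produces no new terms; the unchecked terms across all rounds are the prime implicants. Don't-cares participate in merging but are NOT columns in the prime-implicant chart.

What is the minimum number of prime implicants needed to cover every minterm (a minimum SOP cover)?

11

Round 0: 000000✓ 000001✓ 000100✓ 000101✓ 001001✓ 001100✓ 001111✓ 010001✓ 011011✓ 011111✓ 100000✓ 100010✓ 100101✓ 101110✓ 101111✓ 110001✓ 110011✓ 111100 111111✓
Round 1: -00000 -00101 -01111✓ -10001 -11111✓ 0-0001 0-1111✓ 00-001 00-100 000-00✓ 000-01✓ 00000-✓ 00010-✓ 011-11 1-1111✓ 1000-0 10111- 1100-1
Round 2: --1111 000-0-
PIs = {--1111, -00000, -00101, -10001, 0-0001, 00-001, 00-100, 000-0-, 011-11, 1000-0, 10111-, 1100-1, 111100}
Coverage chart:
  m0: -00000,000-0-
  m1: 0-0001,00-001,000-0-
  m4: 00-100,000-0-
  m5: -00101,000-0-
  m9: 00-001 ←essential
  m12: 00-100 ←essential
  m15: --1111 ←essential
  m17: -10001,0-0001
  m27: 011-11 ←essential
  m31: --1111,011-11
  m32: -00000,1000-0
  m34: 1000-0 ←essential
  m37: -00101 ←essential
  m46: 10111- ←essential
  m47: --1111,10111-
  m49: -10001,1100-1
  m51: 1100-1 ←essential
  m60: 111100 ←essential
  m63: --1111 ←essential
Essential: --1111, -00101, 00-001, 00-100, 011-11, 1000-0, 10111-, 1100-1, 111100
Petrick residual → -00000, -10001
Min cover (11 terms): cdef + b'c'd'e'f' + b'c'de'f + bc'd'e'f + a'b'd'e'f + a'b'de'f' + a'bcef + ab'c'd'f' + ab'cde + abc'd'f + abcde'f'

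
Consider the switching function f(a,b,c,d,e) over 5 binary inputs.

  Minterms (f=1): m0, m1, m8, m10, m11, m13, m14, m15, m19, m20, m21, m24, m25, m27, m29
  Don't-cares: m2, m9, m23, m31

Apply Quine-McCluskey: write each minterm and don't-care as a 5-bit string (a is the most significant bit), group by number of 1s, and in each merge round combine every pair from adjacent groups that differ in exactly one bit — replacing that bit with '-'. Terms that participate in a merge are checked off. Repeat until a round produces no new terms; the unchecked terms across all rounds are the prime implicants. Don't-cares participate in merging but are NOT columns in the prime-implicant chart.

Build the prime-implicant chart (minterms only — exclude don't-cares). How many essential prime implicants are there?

6

[col 0] 00000*, 00001*, 00010*, 01000*, 01001*, 01010*, 01011*, 01101*, 01110*, 01111*, 10011*, 10100*, 10101*, 10111*, 11000*, 11001*, 11011*, 11101*, 11111*
[col 1] -1000*, -1001*, -1011*, -1101*, -1111*, 0-000*, 0-001*, 0-010*, 000-0*, 0000-*, 01-01*, 01-10*, 01-11*, 010-0*, 010-1*, 0100-*, 0101-*, 011-1*, 0111-*, 1-011*, 1-101*, 1-111*, 10-11*, 101-1*, 1010-, 11-01*, 11-11*, 110-1*, 1100-*, 111-1*
[col 2] -1-01*, -1-11*, -10-1*, -100-, -11-1*, 0-0-0, 0-00-, 01--1*, 01-1-, 010--, 1--11, 1-1-1, 11--1*
[col 3] -1--1
Prime implicants: -1--1, -100-, 0-0-0, 0-00-, 01-1-, 010--, 1--11, 1-1-1, 1010-
PI chart (minterm → PIs covering it):
  0 | 0-0-0,0-00-
  1 | 0-00-  (sole → essential)
  8 | -100-,0-0-0,0-00-,010--
  10 | 0-0-0,01-1-,010--
  11 | -1--1,01-1-,010--
  13 | -1--1  (sole → essential)
  14 | 01-1-  (sole → essential)
  15 | -1--1,01-1-
  19 | 1--11  (sole → essential)
  20 | 1010-  (sole → essential)
  21 | 1-1-1,1010-
  24 | -100-  (sole → essential)
  25 | -1--1,-100-
  27 | -1--1,1--11
  29 | -1--1,1-1-1
Essential prime implicants: -1--1, -100-, 0-00-, 01-1-, 1--11, 1010-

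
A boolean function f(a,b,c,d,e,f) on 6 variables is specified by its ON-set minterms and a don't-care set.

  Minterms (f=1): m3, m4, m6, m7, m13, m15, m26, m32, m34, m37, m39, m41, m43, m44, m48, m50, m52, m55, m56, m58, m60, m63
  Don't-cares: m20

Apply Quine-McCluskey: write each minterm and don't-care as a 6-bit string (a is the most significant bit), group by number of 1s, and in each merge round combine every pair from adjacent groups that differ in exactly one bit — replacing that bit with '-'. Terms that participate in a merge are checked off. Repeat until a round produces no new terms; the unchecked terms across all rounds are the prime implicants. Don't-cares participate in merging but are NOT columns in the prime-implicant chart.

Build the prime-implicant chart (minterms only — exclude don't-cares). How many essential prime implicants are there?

size-2^0 implicants → 000011(✓)  000100(✓)  000110(✓)  000111(✓)  001101(✓)  001111(✓)  010100(✓)  011010(✓)  100000(✓)  100010(✓)  100101(✓)  100111(✓)  101001(✓)  101011(✓)  101100(✓)  110000(✓)  110010(✓)  110100(✓)  110111(✓)  111000(✓)  111010(✓)  111100(✓)  111111(✓)
size-2^1 implicants → -00111  -10100  -11010  0-0100  00-111  000-11  0001-0  00011-  0011-1  1-0000(✓)  1-0010(✓)  1-0111  1-1100  1000-0(✓)  1001-1  1010-1  11-000(✓)  11-010(✓)  11-100(✓)  11-111  110-00(✓)  1100-0(✓)  111-00(✓)  1110-0(✓)
size-2^2 implicants → 1-00-0  11--00  11-0-0
Unchecked terms (primes): -00111, -10100, -11010, 0-0100, 00-111, 000-11, 0001-0, 00011-, 0011-1, 1-00-0, 1-0111, 1-1100, 1001-1, 1010-1, 11--00, 11-0-0, 11-111
Minterm coverage:
  m3 ⊆ 000-11 [E]
  m4 ⊆ 0-0100,0001-0
  m6 ⊆ 0001-0,00011-
  m7 ⊆ -00111,00-111,000-11,00011-
  m13 ⊆ 0011-1 [E]
  m15 ⊆ 00-111,0011-1
  m26 ⊆ -11010 [E]
  m32 ⊆ 1-00-0 [E]
  m34 ⊆ 1-00-0 [E]
  m37 ⊆ 1001-1 [E]
  m39 ⊆ -00111,1-0111,1001-1
  m41 ⊆ 1010-1 [E]
  m43 ⊆ 1010-1 [E]
  m44 ⊆ 1-1100 [E]
  m48 ⊆ 1-00-0,11--00,11-0-0
  m50 ⊆ 1-00-0,11-0-0
  m52 ⊆ -10100,11--00
  m55 ⊆ 1-0111,11-111
  m56 ⊆ 11--00,11-0-0
  m58 ⊆ -11010,11-0-0
  m60 ⊆ 1-1100,11--00
  m63 ⊆ 11-111 [E]
E = {-11010, 000-11, 0011-1, 1-00-0, 1-1100, 1001-1, 1010-1, 11-111}

8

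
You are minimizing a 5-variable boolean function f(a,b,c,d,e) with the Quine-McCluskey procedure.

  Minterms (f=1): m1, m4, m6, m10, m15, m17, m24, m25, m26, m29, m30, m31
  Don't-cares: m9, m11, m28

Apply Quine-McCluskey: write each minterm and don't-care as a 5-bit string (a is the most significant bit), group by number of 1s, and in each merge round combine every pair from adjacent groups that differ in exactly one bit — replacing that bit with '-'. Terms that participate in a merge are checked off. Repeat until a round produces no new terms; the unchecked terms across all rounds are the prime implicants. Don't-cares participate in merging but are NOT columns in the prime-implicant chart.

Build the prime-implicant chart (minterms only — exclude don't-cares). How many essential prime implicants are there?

2

size-2^0 implicants → 00001(✓)  00100(✓)  00110(✓)  01001(✓)  01010(✓)  01011(✓)  01111(✓)  10001(✓)  11000(✓)  11001(✓)  11010(✓)  11100(✓)  11101(✓)  11110(✓)  11111(✓)
size-2^1 implicants → -0001(✓)  -1001(✓)  -1010  -1111  0-001(✓)  001-0  01-11  010-1  0101-  1-001(✓)  11-00(✓)  11-01(✓)  11-10(✓)  110-0(✓)  1100-(✓)  111-0(✓)  111-1(✓)  1110-(✓)  1111-(✓)
size-2^2 implicants → --001  11--0  11-0-  111--
Unchecked terms (primes): --001, -1010, -1111, 001-0, 01-11, 010-1, 0101-, 11--0, 11-0-, 111--
Minterm coverage:
  m1 ⊆ --001 [E]
  m4 ⊆ 001-0 [E]
  m6 ⊆ 001-0 [E]
  m10 ⊆ -1010,0101-
  m15 ⊆ -1111,01-11
  m17 ⊆ --001 [E]
  m24 ⊆ 11--0,11-0-
  m25 ⊆ --001,11-0-
  m26 ⊆ -1010,11--0
  m29 ⊆ 11-0-,111--
  m30 ⊆ 11--0,111--
  m31 ⊆ -1111,111--
E = {--001, 001-0}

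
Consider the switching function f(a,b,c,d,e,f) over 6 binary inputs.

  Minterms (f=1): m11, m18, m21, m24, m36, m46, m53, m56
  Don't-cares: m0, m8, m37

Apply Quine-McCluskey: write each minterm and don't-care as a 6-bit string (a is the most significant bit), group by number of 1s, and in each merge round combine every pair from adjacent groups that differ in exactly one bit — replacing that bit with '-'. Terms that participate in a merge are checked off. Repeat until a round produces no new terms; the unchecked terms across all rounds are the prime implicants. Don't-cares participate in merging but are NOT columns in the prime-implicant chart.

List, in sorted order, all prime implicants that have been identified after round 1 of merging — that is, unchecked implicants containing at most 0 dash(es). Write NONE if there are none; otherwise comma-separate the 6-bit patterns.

size-2^0 implicants → 000000(✓)  001000(✓)  001011  010010  010101(✓)  011000(✓)  100100(✓)  100101(✓)  101110  110101(✓)  111000(✓)
size-2^1 implicants → -10101  -11000  0-1000  00-000  1-0101  10010-
Unchecked terms (primes): -10101, -11000, 0-1000, 00-000, 001011, 010010, 1-0101, 10010-, 101110

001011, 010010, 101110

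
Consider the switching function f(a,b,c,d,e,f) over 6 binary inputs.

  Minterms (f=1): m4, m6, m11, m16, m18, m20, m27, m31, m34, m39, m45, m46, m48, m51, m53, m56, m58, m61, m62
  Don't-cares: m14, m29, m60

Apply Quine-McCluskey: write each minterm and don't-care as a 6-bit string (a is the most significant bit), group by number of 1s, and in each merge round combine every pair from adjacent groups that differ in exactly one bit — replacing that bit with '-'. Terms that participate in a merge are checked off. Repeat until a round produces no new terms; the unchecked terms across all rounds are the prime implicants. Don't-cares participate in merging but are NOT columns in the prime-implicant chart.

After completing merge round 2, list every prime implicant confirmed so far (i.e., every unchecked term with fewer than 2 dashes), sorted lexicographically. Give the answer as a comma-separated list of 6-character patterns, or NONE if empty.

[col 0] 000100*, 000110*, 001011*, 001110*, 010000*, 010010*, 010100*, 011011*, 011101*, 011111*, 100010, 100111, 101101*, 101110*, 110000*, 110011, 110101*, 111000*, 111010*, 111100*, 111101*, 111110*
[col 1] -01110, -10000, -11101, 0-0100, 0-1011, 00-110, 0001-0, 010-00, 0100-0, 011-11, 0111-1, 1-1101, 1-1110, 11-000, 11-101, 111-00*, 111-10*, 1110-0*, 1111-0*, 11110-
[col 2] 111--0
Prime implicants: -01110, -10000, -11101, 0-0100, 0-1011, 00-110, 0001-0, 010-00, 0100-0, 011-11, 0111-1, 1-1101, 1-1110, 100010, 100111, 11-000, 11-101, 110011, 111--0, 11110-

-01110, -10000, -11101, 0-0100, 0-1011, 00-110, 0001-0, 010-00, 0100-0, 011-11, 0111-1, 1-1101, 1-1110, 100010, 100111, 11-000, 11-101, 110011, 11110-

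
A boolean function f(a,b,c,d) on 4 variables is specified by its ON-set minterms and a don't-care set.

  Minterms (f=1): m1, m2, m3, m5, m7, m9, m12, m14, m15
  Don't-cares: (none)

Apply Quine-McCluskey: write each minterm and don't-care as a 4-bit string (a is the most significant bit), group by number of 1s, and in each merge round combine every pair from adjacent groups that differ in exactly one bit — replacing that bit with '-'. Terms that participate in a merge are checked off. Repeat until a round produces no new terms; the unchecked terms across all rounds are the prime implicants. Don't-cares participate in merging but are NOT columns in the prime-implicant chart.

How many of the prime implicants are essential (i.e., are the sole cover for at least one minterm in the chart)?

size-2^0 implicants → 0001(✓)  0010(✓)  0011(✓)  0101(✓)  0111(✓)  1001(✓)  1100(✓)  1110(✓)  1111(✓)
size-2^1 implicants → -001  -111  0-01(✓)  0-11(✓)  00-1(✓)  001-  01-1(✓)  11-0  111-
size-2^2 implicants → 0--1
Unchecked terms (primes): -001, -111, 0--1, 001-, 11-0, 111-
Minterm coverage:
  m1 ⊆ -001,0--1
  m2 ⊆ 001- [E]
  m3 ⊆ 0--1,001-
  m5 ⊆ 0--1 [E]
  m7 ⊆ -111,0--1
  m9 ⊆ -001 [E]
  m12 ⊆ 11-0 [E]
  m14 ⊆ 11-0,111-
  m15 ⊆ -111,111-
E = {-001, 0--1, 001-, 11-0}

4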